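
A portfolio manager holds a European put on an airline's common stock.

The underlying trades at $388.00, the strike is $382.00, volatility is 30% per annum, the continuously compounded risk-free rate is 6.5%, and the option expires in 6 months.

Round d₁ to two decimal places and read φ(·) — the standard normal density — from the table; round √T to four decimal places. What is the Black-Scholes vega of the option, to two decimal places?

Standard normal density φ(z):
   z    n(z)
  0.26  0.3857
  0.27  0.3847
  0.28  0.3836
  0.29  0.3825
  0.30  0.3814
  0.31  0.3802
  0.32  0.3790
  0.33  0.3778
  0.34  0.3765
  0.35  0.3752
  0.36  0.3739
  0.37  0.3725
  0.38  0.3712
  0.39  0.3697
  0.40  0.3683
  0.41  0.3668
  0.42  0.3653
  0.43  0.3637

σ√T = 0.3·√0.5 = 0.2121
d₁ = [ln(388/382) + (0.065 + 0.3²/2)·0.5] / 0.2121 = [0.0156 + 0.0550] / 0.2121 = 0.3327 ≈ 0.33
√T = √0.5 = 0.7071
φ(d₁) = φ(0.33) = 0.3778
vega = S·φ(d₁)·√T = 388·0.3778·0.7071 = 103.6512

103.65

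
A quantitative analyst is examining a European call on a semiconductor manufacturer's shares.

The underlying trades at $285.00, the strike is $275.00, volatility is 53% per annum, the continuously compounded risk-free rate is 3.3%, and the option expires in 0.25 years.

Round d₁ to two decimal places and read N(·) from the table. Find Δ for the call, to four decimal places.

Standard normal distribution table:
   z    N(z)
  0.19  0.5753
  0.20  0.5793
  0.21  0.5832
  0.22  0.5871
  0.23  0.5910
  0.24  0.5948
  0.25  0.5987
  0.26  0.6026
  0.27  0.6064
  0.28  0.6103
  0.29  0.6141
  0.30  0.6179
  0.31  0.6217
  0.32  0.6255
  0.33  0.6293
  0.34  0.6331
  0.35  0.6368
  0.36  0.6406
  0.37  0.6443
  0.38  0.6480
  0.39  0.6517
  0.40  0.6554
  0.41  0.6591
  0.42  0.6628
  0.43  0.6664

0.6179

T = 0.25;  σ√T = 0.2650
d₁ = [ln(285/275) + (0.033 + 0.53²/2)·0.25] / 0.2650 = [0.0357 + 0.0434] / 0.2650 = 0.2984 ⇒ 0.30
N(d₁) = N(0.30) = 0.6179
Δ_call = N(d₁) = 0.6179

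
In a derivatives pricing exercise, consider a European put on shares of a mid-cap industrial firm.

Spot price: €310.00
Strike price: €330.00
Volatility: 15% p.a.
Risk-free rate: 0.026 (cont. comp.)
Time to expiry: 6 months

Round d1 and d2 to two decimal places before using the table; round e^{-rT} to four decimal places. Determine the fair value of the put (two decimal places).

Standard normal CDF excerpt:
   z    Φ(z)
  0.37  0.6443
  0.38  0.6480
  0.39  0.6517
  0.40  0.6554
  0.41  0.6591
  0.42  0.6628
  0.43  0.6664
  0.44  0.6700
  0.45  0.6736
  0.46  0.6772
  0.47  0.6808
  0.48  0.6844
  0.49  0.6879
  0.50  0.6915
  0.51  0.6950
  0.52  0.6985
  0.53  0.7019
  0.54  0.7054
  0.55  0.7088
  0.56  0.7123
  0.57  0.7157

T = 0.5;  σ√T = 0.1061
d₁ = [ln(310/330) + (0.026 + ½·0.15²)·0.5] / (σ√T) = (-0.0625 + 0.0186) / 0.1061 = -0.4138 ⇒ -0.41
d₂ = -0.4138 − 0.1061 = -0.5199 ⇒ -0.52
exp(−rT) = exp(−0.026·0.5) = 0.9871
N(−d₂) = N(0.52) = 0.6985;  N(−d₁) = N(0.41) = 0.6591
P = 330·0.9871·0.6985 − 310·0.6591 = 227.5315 − 204.3210 = 23.2105

€23.21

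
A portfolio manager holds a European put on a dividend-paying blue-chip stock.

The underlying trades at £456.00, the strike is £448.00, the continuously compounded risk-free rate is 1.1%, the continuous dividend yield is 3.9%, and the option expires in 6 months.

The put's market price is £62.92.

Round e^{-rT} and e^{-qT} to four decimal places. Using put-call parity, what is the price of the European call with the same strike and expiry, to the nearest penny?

£64.58

exp(−qT) = exp(−0.039·0.5) = 0.9807;  exp(−rT) = exp(−0.011·0.5) = 0.9945
Put-call parity: C − P = S·e^(−qT) − K·e^(−rT) = 456·0.9807 − 448·0.9945 = 447.1992 − 445.5360 = 1.6632
C = P + (C − P) = 62.92 + (1.6632) = 64.5832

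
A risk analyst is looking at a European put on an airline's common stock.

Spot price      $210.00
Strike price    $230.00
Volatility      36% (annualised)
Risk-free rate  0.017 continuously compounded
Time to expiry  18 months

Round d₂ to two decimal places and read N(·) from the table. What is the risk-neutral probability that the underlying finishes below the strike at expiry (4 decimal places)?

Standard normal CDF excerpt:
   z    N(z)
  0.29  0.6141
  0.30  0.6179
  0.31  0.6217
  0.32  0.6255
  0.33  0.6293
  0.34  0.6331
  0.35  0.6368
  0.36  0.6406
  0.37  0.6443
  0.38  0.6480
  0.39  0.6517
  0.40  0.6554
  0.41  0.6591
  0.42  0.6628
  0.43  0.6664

σ√T = 0.36 × 1.2247 = 0.4409
ln(S/K) + (r + σ²/2)T = ln(210/230) + (0.017 + 0.36²/2)·1.5 = -0.0910 + 0.1227 = 0.0317
d₁ = 0.0317 / 0.4409 = 0.0720 which rounds to 0.07
d₂ = d₁ − σ√T = 0.0720 − 0.4409 = -0.3689 which rounds to -0.37
Risk-neutral Pr[S_T < K] = N(−d₂) = N(0.37) = 0.6443

0.6443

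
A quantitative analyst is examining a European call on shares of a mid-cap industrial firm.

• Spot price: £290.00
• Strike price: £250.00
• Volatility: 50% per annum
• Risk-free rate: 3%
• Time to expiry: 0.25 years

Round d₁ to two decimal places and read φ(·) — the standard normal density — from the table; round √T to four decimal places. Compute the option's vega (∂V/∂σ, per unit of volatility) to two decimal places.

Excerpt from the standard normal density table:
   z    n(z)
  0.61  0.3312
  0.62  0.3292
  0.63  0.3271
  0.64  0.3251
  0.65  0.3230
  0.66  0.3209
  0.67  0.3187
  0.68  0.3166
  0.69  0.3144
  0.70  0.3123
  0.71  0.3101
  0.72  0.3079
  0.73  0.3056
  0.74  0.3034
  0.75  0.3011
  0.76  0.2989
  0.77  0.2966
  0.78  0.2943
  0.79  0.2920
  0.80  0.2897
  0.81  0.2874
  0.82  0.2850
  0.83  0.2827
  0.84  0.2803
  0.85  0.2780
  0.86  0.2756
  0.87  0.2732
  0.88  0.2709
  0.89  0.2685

σ√T = 0.5·√0.25 = 0.2500
d₁ = [ln(290/250) + (0.03 + 0.5²/2)·0.25] / 0.2500 = [0.1484 + 0.0387] / 0.2500 = 0.7487 ⇒ 0.75
√T = √0.25 = 0.5000
φ(d₁) = φ(0.75) = 0.3011
vega = S·φ(d₁)·√T = 290·0.3011·0.5000 = 43.6595

43.66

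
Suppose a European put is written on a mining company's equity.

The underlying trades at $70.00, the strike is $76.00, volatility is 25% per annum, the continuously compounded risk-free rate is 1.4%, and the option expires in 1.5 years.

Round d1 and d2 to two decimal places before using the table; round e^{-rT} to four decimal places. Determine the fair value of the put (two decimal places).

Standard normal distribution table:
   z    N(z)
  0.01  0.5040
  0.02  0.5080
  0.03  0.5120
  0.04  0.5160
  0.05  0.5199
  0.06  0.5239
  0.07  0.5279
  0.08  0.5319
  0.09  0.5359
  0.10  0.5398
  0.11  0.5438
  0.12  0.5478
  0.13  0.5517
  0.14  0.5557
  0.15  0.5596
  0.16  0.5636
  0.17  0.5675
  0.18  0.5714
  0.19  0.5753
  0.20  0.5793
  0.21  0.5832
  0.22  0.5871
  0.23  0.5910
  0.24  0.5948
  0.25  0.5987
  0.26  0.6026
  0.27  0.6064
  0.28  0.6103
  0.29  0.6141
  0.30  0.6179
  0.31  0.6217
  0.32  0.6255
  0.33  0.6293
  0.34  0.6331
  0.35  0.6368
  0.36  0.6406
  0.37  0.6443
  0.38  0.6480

T = 1.5;  σ√T = 0.3062
d₁ = [ln(70/76) + (0.014 + 0.25²/2)·1.5] / 0.3062 = [-0.0822 + 0.0679] / 0.3062 = -0.0469 ⇒ -0.05
d₂ = d₁ − σ√T = -0.0469 − 0.3062 = -0.3531 ⇒ -0.35
exp(−rT) = exp(−0.014·1.5) = 0.9792
P = 76·0.9792·N(0.35) − 70·N(0.05) = 76·0.9792·0.6368 − 70·0.5199 = 47.3901 − 36.3930 = 10.9971

$11.00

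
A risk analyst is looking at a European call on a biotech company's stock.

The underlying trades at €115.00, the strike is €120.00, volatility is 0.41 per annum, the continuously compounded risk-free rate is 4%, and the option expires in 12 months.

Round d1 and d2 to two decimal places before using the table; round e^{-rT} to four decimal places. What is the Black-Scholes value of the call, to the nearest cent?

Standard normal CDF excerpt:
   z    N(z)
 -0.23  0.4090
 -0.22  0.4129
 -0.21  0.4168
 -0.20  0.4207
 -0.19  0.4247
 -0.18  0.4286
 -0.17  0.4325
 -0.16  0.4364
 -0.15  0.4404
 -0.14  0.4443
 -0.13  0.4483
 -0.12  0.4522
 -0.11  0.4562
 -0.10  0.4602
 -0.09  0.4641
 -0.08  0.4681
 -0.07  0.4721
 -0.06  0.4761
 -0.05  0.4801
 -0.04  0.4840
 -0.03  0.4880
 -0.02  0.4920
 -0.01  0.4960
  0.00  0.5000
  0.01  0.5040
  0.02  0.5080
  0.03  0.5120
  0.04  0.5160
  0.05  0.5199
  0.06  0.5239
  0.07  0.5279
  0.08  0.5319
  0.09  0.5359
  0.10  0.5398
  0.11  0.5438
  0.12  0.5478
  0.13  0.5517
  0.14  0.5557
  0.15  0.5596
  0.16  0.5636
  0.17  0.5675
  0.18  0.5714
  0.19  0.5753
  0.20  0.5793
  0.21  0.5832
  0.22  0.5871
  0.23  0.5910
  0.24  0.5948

€18.56

T = 1;  σ√T = 0.4100
d₁ = [ln(115/120) + (0.04 + 0.41²/2)·1] / 0.4100 = [-0.0426 + 0.1240] / 0.4100 = 0.1988 → 0.20
d₂ = d₁ − σ√T = 0.1988 − 0.4100 = -0.2112 → -0.21
e^(−rT) = e^(−0.04·1) = 0.9608
N(d₁) = N(0.20) = 0.5793;  N(d₂) = N(-0.21) = 0.4168
C = 115·0.5793 − 120·0.9608·0.4168 = 66.6195 − 48.0554 = 18.5641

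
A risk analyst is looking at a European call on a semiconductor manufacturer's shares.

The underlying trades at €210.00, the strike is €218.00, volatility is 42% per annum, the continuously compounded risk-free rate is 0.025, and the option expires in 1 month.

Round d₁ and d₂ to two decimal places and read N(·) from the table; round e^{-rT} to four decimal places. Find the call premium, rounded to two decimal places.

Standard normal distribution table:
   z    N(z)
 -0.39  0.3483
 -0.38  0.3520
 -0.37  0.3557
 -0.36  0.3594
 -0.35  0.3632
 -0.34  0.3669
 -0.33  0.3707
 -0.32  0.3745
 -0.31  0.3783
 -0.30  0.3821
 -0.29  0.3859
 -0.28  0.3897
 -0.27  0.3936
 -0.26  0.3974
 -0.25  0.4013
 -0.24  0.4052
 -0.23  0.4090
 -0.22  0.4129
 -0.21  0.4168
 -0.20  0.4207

€6.88

σ√T = 0.42·√0.08333 = 0.1212
d₁ = [ln(210/218) + (0.025 + 0.42²/2)·0.08333] / 0.1212 = [-0.0374 + 0.0094] / 0.1212 = -0.2306 → -0.23
d₂ = d₁ − σ√T = -0.2306 − 0.1212 = -0.3518 → -0.35
exp(−rT) = exp(−0.025·0.08333) = 0.9979
C = 210·N(-0.23) − 218·0.9979·N(-0.35) = 210·0.4090 − 218·0.9979·0.3632 = 85.8900 − 79.0113 = 6.8787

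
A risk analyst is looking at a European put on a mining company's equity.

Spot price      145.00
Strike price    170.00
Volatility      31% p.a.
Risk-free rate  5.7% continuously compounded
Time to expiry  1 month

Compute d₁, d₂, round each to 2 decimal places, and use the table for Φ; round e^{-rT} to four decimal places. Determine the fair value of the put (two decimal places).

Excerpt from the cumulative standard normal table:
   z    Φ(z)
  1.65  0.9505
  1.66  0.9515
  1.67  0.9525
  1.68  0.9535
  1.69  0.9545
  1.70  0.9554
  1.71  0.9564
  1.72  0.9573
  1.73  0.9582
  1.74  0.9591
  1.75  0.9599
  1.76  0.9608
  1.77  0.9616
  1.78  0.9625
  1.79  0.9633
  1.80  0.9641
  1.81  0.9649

24.45

T = 0.08333;  σ√T = 0.0895
d₁ = [ln(145/170) + (0.057 + 0.31²/2)·0.08333] / 0.0895 = [-0.1591 + 0.0088] / 0.0895 = -1.6796 ⇒ -1.68
d₂ = d₁ − σ√T = -1.6796 − 0.0895 = -1.7691 ⇒ -1.77
exp(−rT) = exp(−0.057·0.08333) = 0.9953
N(−d₂) = N(1.77) = 0.9616;  N(−d₁) = N(1.68) = 0.9535
P = 170·0.9953·0.9616 − 145·0.9535 = 162.7037 − 138.2575 = 24.4462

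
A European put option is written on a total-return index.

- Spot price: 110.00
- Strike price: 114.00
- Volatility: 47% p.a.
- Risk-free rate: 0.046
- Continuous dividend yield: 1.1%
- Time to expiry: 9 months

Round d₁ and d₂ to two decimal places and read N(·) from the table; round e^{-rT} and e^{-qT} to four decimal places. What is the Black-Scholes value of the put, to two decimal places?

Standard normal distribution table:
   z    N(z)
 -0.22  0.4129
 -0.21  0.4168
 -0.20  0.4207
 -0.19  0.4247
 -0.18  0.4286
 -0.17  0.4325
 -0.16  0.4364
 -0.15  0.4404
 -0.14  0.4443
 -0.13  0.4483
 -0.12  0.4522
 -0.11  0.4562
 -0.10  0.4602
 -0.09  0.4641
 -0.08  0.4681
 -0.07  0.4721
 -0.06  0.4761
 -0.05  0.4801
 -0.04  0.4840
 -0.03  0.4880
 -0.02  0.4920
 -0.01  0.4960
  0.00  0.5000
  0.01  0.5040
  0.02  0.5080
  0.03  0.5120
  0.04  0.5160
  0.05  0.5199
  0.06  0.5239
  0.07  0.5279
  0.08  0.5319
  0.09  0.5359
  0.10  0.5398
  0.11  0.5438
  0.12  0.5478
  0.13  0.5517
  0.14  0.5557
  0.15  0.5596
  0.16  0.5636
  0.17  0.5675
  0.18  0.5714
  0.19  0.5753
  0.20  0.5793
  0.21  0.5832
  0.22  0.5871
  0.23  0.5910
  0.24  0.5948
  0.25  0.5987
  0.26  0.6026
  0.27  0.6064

σ√T = 0.47·√0.75 = 0.4070
d₁ = [ln(110/114) + (0.046 − 0.011 + 0.47²/2)·0.75] / 0.4070 = [-0.0357 + 0.1091] / 0.4070 = 0.1803 → 0.18
d₂ = d₁ − σ√T = 0.1803 − 0.4070 = -0.2268 → -0.23
e^(−qT) = e^(−0.011·0.75) = 0.9918;  e^(−rT) = e^(−0.046·0.75) = 0.9661
N(−d₂) = N(0.23) = 0.5910;  N(−d₁) = N(-0.18) = 0.4286
P = 114·0.9661·0.5910 − 110·0.9918·0.4286 = 65.0900 − 46.7594 = 18.3306

18.33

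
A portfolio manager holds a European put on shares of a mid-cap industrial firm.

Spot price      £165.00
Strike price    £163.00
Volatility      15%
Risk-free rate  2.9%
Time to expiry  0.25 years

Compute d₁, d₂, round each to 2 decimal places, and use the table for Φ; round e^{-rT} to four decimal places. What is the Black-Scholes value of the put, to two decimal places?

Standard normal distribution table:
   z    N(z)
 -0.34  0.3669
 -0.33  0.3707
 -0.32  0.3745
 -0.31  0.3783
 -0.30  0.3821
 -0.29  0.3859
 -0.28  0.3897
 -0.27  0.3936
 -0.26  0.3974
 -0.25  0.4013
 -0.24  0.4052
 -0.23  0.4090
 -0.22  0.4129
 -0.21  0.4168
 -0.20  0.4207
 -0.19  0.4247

£3.77

σ√T = 0.15 × 0.5000 = 0.0750
d₁ = [ln(165/163) + (0.029 + ½·0.15²)·0.25] / (σ√T) = (0.0122 + 0.0101) / 0.0750 = 0.2968 which rounds to 0.30
d₂ = 0.2968 − 0.0750 = 0.2218 which rounds to 0.22
exp(−rT) = exp(−0.029·0.25) = 0.9928
N(−d₂) = N(-0.22) = 0.4129;  N(−d₁) = N(-0.30) = 0.3821
P = 163·0.9928·0.4129 − 165·0.3821 = 66.8181 − 63.0465 = 3.7716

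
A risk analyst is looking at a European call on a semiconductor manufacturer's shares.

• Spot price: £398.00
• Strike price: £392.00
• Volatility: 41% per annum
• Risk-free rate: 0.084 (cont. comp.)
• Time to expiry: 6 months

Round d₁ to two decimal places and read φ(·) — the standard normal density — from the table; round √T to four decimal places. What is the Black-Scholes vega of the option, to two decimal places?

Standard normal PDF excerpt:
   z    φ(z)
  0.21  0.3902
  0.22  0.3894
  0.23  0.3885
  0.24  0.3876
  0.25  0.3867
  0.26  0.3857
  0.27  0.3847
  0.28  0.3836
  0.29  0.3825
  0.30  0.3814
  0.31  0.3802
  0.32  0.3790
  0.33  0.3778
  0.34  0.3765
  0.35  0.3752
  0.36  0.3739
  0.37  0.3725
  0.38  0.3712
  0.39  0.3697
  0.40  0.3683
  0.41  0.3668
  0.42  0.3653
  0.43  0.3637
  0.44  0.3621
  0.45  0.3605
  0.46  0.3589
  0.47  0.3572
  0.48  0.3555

105.96

T = 0.5;  σ√T = 0.2899
d₁ = [ln(398/392) + (0.084 + 0.41²/2)·0.5] / 0.2899 = [0.0152 + 0.0840] / 0.2899 = 0.3422 ≈ 0.34
√T = √0.5 = 0.7071
φ(d₁) = φ(0.34) = 0.3765
vega = S·φ(d₁)·√T = 398·0.3765·0.7071 = 105.9568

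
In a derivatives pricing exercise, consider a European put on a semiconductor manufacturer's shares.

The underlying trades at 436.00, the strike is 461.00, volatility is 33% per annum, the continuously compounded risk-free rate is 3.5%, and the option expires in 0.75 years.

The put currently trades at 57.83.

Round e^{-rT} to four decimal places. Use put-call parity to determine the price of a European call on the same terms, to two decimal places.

e^(−rT) = e^(−0.035·0.75) = 0.9741
Put-call parity: C − P = S − K·e^(−rT) = 436 − 461·0.9741 = 436 − 449.0601 = -13.0601
C = P + (C − P) = 57.83 + (-13.0601) = 44.7699

44.77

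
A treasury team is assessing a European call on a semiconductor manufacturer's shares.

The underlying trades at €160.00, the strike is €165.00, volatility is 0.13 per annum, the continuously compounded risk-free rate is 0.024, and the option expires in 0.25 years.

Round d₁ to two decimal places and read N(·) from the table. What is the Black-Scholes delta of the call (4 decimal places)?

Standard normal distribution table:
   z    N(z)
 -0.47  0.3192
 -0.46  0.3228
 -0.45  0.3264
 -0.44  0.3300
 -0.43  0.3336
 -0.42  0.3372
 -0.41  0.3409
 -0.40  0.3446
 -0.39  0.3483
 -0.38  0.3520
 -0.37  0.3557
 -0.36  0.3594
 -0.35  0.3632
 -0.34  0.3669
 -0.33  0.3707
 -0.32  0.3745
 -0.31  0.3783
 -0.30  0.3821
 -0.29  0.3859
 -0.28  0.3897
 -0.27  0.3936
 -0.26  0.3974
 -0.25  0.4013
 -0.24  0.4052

0.3632

T = 0.25;  σ√T = 0.0650
d₁ = [ln(160/165) + (0.024 + 0.13²/2)·0.25] / 0.0650 = [-0.0308 + 0.0081] / 0.0650 = -0.3486 ⇒ -0.35
N(d₁) = N(-0.35) = 0.3632
Δ_call = N(d₁) = 0.3632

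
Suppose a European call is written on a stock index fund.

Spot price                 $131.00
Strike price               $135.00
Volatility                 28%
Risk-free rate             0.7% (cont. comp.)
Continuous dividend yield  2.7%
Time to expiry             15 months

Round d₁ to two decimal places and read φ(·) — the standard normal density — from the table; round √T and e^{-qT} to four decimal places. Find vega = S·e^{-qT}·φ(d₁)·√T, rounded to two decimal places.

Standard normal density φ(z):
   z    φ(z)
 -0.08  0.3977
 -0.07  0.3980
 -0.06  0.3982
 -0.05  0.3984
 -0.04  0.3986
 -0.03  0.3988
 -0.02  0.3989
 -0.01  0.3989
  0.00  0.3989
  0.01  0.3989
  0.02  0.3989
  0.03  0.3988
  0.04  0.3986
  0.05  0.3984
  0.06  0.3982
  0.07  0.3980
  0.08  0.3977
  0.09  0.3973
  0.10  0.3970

56.48

σ√T = 0.28 × 1.1180 = 0.3130
d₁ = [ln(131/135) + (0.007 − 0.027 + ½·0.28²)·1.25] / (σ√T) = (-0.0301 + 0.0240) / 0.3130 = -0.0194 ⇒ -0.02
√T = √1.25 = 1.1180
φ(d₁) = φ(-0.02) = 0.3989
e^(−qT) = e^(−0.027·1.25) = 0.9668
vega = S·e^(−qT)·φ(d₁)·√T = 131·0.9668·0.3989·1.1180 = 56.4825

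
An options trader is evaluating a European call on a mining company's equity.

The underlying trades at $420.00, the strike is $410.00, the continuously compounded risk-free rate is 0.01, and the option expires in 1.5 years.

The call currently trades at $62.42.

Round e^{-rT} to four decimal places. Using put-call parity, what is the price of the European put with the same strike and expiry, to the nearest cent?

$46.31

exp(−rT) = exp(−0.01·1.5) = 0.9851
Put-call parity: C − P = S − K·e^(−rT) = 420 − 410·0.9851 = 420 − 403.8910 = 16.1090
P = C − (C − P) = 62.42 − (16.1090) = 46.3110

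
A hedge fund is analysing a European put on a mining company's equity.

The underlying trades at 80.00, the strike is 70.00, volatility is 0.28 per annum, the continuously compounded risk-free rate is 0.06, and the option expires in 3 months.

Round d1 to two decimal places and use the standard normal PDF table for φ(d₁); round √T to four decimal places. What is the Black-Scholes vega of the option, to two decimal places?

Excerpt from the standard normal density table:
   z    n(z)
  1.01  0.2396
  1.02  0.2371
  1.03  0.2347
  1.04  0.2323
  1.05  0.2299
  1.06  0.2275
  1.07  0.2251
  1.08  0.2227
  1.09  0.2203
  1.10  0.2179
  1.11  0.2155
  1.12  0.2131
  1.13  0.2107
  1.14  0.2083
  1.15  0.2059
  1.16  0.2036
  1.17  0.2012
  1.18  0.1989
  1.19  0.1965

8.43

T = 0.25;  σ√T = 0.1400
d₁ = [ln(80/70) + (0.06 + 0.28²/2)·0.25] / 0.1400 = [0.1335 + 0.0248] / 0.1400 = 1.1309 → 1.13
√T = √0.25 = 0.5000
φ(d₁) = φ(1.13) = 0.2107
vega = S·φ(d₁)·√T = 80·0.2107·0.5000 = 8.4280
(The call has the same vega.)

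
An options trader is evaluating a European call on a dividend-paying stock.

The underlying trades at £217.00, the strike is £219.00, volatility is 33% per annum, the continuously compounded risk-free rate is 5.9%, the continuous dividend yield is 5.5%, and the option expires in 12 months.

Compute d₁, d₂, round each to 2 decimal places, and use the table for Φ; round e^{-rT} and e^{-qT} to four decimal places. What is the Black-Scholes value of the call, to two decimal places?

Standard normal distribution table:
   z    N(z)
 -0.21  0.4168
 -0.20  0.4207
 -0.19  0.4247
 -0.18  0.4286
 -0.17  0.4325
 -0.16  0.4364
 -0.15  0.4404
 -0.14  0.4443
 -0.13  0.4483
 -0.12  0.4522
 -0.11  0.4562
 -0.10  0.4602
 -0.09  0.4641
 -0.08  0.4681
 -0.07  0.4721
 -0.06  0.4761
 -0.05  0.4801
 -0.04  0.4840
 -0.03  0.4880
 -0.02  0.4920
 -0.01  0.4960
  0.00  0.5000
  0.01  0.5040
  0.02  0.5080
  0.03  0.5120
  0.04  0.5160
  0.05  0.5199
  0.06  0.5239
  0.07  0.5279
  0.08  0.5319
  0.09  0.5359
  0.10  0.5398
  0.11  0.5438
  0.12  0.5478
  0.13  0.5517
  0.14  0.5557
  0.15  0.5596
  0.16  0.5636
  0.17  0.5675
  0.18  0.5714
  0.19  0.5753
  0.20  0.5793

£26.45

σ√T = 0.33·√1 = 0.3300
d₁ = [ln(217/219) + (0.059 − 0.055 + ½·0.33²)·1] / (σ√T) = (-0.0092 + 0.0585) / 0.3300 = 0.1493 ≈ 0.15
d₂ = 0.1493 − 0.3300 = -0.1807 ≈ -0.18
e^(−qT) = e^(−0.055·1) = 0.9465;  e^(−rT) = e^(−0.059·1) = 0.9427
C = 217·0.9465·N(0.15) − 219·0.9427·N(-0.18) = 217·0.9465·0.5596 − 219·0.9427·0.4286 = 114.9365 − 88.4850 = 26.4515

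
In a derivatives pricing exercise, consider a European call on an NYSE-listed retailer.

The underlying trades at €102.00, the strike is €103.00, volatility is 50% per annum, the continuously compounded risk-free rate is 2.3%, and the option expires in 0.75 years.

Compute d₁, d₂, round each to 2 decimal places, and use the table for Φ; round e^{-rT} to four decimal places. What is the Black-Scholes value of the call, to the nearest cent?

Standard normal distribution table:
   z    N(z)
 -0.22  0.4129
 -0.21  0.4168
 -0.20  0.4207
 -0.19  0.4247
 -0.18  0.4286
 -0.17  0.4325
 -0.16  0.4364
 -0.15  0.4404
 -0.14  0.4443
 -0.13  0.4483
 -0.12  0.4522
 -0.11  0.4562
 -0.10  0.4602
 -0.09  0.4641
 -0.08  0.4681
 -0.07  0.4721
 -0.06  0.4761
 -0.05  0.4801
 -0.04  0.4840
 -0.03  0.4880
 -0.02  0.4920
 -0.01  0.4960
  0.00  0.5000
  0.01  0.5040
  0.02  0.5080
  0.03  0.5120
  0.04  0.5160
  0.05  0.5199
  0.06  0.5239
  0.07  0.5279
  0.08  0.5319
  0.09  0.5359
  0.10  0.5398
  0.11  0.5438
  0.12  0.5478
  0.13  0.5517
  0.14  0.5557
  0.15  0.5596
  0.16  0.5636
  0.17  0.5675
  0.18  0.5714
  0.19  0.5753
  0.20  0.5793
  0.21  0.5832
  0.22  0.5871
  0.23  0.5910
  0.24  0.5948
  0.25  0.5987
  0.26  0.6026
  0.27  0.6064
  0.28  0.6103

T = 0.75;  σ√T = 0.4330
d₁ = [ln(102/103) + (0.023 + 0.5²/2)·0.75] / 0.4330 = [-0.0098 + 0.1110] / 0.4330 = 0.2338 ⇒ 0.23
d₂ = d₁ − σ√T = 0.2338 − 0.4330 = -0.1992 ⇒ -0.20
exp(−rT) = exp(−0.023·0.75) = 0.9829
C = 102·N(0.23) − 103·0.9829·N(-0.20) = 102·0.5910 − 103·0.9829·0.4207 = 60.2820 − 42.5911 = 17.6909

€17.69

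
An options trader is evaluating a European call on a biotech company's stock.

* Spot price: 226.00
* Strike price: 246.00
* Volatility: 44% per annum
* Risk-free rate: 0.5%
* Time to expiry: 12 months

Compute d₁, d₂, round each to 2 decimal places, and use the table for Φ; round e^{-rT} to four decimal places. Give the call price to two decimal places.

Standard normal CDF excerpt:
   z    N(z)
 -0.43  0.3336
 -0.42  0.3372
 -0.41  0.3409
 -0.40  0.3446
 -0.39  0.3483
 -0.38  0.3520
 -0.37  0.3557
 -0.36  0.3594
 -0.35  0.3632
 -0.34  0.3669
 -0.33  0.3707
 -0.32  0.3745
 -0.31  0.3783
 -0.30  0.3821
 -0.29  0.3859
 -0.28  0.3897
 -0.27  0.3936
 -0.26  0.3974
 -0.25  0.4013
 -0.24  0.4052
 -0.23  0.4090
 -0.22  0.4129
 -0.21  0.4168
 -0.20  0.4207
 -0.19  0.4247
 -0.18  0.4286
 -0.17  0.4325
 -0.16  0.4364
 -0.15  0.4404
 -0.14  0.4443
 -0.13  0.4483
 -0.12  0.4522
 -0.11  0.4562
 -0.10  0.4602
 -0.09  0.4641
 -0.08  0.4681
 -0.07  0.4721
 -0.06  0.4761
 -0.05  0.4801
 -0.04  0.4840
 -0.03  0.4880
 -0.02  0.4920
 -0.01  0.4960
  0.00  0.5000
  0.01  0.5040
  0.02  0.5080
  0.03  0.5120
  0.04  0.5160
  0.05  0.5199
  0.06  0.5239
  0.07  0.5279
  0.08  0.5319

32.27

σ√T = 0.44 × 1.0000 = 0.4400
d₁ = [ln(226/246) + (0.005 + 0.44²/2)·1] / 0.4400 = [-0.0848 + 0.1018] / 0.4400 = 0.0386 ≈ 0.04
d₂ = d₁ − σ√T = 0.0386 − 0.4400 = -0.4014 ≈ -0.40
exp(−rT) = exp(−0.005·1) = 0.9950
C = 226·N(0.04) − 246·0.9950·N(-0.40) = 226·0.5160 − 246·0.9950·0.3446 = 116.6160 − 84.3477 = 32.2683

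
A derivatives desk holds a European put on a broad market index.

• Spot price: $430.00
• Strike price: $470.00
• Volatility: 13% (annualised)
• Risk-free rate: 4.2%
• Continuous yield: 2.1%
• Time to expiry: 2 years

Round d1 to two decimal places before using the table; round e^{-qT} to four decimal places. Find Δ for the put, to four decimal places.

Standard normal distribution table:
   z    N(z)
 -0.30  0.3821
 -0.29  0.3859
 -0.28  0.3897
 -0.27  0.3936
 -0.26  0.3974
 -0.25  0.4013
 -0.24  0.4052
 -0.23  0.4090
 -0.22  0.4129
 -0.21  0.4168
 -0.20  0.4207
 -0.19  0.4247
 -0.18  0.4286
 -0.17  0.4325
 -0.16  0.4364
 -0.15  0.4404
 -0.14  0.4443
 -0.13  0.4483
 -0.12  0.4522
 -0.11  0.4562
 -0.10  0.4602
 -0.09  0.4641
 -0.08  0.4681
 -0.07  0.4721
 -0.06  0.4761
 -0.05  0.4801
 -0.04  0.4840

T = 2;  σ√T = 0.1838
ln(S/K) + (r − q + σ²/2)T = ln(430/470) + (0.042 − 0.021 + 0.13²/2)·2 = -0.0889 + 0.0589 = -0.0300
d₁ = -0.0300 / 0.1838 = -0.1634 → -0.16
N(d₁) = N(-0.16) = 0.4364
Δ_put = e^(−qT)·(N(d₁) − 1) = 0.9589·(0.4364 − 1) = -0.5404

-0.5404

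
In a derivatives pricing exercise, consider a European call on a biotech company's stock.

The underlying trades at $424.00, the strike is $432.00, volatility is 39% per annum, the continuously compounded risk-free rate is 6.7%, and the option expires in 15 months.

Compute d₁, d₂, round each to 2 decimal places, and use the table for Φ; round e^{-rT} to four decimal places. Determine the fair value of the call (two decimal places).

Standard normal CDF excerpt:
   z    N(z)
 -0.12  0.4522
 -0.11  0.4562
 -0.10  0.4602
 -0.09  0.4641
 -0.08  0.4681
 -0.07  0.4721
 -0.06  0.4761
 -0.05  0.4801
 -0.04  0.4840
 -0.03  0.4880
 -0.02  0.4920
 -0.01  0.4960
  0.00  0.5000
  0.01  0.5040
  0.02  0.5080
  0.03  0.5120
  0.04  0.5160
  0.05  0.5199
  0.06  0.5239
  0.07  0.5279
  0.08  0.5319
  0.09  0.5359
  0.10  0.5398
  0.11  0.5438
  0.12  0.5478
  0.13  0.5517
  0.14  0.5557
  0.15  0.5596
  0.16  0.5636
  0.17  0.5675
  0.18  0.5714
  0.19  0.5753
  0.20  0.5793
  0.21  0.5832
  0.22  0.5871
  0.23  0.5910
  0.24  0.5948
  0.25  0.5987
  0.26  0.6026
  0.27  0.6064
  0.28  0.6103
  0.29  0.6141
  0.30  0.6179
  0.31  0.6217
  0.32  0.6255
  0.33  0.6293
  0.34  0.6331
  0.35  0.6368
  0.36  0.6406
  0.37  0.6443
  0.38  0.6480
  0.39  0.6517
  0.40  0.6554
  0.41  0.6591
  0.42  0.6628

$85.61

σ√T = 0.39·√1.25 = 0.4360
d₁ = [ln(424/432) + (0.067 + 0.39²/2)·1.25] / 0.4360 = [-0.0187 + 0.1788] / 0.4360 = 0.3672 ≈ 0.37
d₂ = d₁ − σ√T = 0.3672 − 0.4360 = -0.0688 ≈ -0.07
exp(−rT) = exp(−0.067·1.25) = 0.9197
N(d₁) = N(0.37) = 0.6443;  N(d₂) = N(-0.07) = 0.4721
C = 424·0.6443 − 432·0.9197·0.4721 = 273.1832 − 187.5702 = 85.6130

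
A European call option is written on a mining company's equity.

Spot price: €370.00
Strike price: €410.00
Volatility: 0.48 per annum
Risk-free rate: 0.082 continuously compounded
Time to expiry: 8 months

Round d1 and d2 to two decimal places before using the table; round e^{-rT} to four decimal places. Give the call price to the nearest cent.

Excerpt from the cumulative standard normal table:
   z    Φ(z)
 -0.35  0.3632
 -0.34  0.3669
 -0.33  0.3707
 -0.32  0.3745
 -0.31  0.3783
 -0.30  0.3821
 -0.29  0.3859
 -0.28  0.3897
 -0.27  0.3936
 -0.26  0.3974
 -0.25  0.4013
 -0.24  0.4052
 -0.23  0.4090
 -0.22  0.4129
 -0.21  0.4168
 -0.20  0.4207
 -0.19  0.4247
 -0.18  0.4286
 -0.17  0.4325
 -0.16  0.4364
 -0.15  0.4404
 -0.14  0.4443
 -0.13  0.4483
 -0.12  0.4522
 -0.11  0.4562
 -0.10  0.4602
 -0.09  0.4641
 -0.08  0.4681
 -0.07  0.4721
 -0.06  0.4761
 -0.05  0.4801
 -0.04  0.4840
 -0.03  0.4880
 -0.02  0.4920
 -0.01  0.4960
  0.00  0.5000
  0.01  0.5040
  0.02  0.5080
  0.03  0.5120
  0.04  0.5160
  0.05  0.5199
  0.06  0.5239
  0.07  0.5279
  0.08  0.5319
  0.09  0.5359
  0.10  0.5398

€49.95

T = 0.6667;  σ√T = 0.3919
ln(S/K) + (r + σ²/2)T = ln(370/410) + (0.082 + 0.48²/2)·0.6667 = -0.1027 + 0.1315 = 0.0288
d₁ = 0.0288 / 0.3919 = 0.0735 ≈ 0.07
d₂ = d₁ − σ√T = 0.0735 − 0.3919 = -0.3184 ≈ -0.32
exp(−rT) = exp(−0.082·0.6667) = 0.9468
N(d₁) = N(0.07) = 0.5279;  N(d₂) = N(-0.32) = 0.3745
C = 370·0.5279 − 410·0.9468·0.3745 = 195.3230 − 145.3764 = 49.9466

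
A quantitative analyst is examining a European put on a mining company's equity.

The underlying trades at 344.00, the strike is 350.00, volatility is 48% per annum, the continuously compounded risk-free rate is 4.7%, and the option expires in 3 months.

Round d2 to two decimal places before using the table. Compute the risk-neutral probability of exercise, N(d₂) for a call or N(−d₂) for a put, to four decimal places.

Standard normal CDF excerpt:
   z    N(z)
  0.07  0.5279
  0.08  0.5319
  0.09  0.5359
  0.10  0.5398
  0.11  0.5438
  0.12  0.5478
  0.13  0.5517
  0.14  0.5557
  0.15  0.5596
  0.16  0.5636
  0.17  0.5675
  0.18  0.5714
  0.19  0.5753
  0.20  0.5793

0.5557

σ√T = 0.48 × 0.5000 = 0.2400
d₁ = [ln(344/350) + (0.047 + 0.48²/2)·0.25] / 0.2400 = [-0.0173 + 0.0406] / 0.2400 = 0.0969 ≈ 0.10
d₂ = d₁ − σ√T = 0.0969 − 0.2400 = -0.1431 ≈ -0.14
Risk-neutral Pr[S_T < K] = N(−d₂) = N(0.14) = 0.5557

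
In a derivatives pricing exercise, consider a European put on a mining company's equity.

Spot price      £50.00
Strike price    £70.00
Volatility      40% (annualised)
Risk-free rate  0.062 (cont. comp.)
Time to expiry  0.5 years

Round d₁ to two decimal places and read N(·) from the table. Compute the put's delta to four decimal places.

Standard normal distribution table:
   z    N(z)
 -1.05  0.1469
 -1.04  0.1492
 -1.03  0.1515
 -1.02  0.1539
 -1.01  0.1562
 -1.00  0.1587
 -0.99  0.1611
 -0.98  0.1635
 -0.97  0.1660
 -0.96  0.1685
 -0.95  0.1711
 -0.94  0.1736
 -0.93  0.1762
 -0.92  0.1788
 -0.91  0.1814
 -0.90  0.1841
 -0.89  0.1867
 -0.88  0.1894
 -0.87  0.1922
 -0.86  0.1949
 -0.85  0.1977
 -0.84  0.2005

σ√T = 0.4 × 0.7071 = 0.2828
ln(S/K) + (r + σ²/2)T = ln(50/70) + (0.062 + 0.4²/2)·0.5 = -0.3365 + 0.0710 = -0.2655
d₁ = -0.2655 / 0.2828 = -0.9386 ⇒ -0.94
N(d₁) = N(-0.94) = 0.1736
Δ_put = N(d₁) − 1 = 0.1736 − 1 = -0.8264

-0.8264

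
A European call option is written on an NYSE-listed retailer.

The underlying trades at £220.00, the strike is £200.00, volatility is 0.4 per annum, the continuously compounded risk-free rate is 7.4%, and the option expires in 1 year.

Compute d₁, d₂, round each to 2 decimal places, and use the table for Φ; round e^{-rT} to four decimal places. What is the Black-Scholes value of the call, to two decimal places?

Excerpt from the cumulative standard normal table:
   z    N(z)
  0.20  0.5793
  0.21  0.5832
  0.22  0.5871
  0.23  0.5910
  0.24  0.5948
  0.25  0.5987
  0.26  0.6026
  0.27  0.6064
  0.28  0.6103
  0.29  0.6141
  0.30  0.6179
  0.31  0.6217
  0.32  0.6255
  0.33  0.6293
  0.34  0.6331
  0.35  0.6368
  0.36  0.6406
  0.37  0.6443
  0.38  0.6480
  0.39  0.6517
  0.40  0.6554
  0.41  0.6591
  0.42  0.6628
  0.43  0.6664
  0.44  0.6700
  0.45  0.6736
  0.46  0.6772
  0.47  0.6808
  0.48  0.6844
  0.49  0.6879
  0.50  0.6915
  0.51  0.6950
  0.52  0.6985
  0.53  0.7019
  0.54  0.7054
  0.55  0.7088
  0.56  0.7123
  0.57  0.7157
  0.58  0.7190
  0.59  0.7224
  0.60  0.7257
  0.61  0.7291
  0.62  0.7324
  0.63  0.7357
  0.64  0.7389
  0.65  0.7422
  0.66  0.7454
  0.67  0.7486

£52.08

σ√T = 0.4 × 1.0000 = 0.4000
d₁ = [ln(220/200) + (0.074 + ½·0.4²)·1] / (σ√T) = (0.0953 + 0.1540) / 0.4000 = 0.6233 ≈ 0.62
d₂ = 0.6233 − 0.4000 = 0.2233 ≈ 0.22
exp(−rT) = exp(−0.074·1) = 0.9287
N(d₁) = N(0.62) = 0.7324;  N(d₂) = N(0.22) = 0.5871
C = 220·0.7324 − 200·0.9287·0.5871 = 161.1280 − 109.0480 = 52.0800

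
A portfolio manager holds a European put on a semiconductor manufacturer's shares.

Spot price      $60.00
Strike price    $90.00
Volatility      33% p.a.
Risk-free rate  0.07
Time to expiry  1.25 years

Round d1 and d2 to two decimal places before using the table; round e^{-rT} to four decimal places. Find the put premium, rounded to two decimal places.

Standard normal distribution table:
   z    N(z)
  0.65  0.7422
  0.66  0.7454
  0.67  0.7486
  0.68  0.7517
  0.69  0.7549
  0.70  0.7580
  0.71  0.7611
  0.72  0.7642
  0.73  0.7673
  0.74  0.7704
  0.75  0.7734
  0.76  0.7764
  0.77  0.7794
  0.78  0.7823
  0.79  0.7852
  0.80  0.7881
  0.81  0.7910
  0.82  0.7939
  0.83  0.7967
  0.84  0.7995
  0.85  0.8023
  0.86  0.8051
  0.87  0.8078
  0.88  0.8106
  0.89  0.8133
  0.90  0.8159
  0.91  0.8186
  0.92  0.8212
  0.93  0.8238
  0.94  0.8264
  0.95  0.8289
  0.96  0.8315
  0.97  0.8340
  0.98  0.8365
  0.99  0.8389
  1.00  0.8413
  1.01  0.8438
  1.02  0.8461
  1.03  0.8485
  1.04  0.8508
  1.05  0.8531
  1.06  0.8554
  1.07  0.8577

$25.24

σ√T = 0.33 × 1.1180 = 0.3690
ln(S/K) + (r + σ²/2)T = ln(60/90) + (0.07 + 0.33²/2)·1.25 = -0.4055 + 0.1556 = -0.2499
d₁ = -0.2499 / 0.3690 = -0.6773 ≈ -0.68
d₂ = d₁ − σ√T = -0.6773 − 0.3690 = -1.0463 ≈ -1.05
e^(−rT) = e^(−0.07·1.25) = 0.9162
P = 90·0.9162·N(1.05) − 60·N(0.68) = 90·0.9162·0.8531 − 60·0.7517 = 70.3449 − 45.1020 = 25.2429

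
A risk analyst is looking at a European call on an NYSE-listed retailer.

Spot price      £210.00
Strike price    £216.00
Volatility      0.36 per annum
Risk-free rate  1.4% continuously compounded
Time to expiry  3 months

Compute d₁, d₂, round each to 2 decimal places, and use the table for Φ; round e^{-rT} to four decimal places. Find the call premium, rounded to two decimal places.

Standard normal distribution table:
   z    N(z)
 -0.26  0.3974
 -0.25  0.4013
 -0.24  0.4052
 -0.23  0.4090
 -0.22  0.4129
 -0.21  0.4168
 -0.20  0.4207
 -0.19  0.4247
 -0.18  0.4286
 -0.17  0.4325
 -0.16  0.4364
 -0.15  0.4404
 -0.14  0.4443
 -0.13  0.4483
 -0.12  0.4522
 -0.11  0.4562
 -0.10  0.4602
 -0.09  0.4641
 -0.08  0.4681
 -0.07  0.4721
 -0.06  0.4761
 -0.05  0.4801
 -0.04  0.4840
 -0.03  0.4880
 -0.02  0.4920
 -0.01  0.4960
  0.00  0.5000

£12.79

T = 0.25;  σ√T = 0.1800
d₁ = [ln(210/216) + (0.014 + 0.36²/2)·0.25] / 0.1800 = [-0.0282 + 0.0197] / 0.1800 = -0.0471 ≈ -0.05
d₂ = d₁ − σ√T = -0.0471 − 0.1800 = -0.2271 ≈ -0.23
exp(−rT) = exp(−0.014·0.25) = 0.9965
C = 210·N(-0.05) − 216·0.9965·N(-0.23) = 210·0.4801 − 216·0.9965·0.4090 = 100.8210 − 88.0348 = 12.7862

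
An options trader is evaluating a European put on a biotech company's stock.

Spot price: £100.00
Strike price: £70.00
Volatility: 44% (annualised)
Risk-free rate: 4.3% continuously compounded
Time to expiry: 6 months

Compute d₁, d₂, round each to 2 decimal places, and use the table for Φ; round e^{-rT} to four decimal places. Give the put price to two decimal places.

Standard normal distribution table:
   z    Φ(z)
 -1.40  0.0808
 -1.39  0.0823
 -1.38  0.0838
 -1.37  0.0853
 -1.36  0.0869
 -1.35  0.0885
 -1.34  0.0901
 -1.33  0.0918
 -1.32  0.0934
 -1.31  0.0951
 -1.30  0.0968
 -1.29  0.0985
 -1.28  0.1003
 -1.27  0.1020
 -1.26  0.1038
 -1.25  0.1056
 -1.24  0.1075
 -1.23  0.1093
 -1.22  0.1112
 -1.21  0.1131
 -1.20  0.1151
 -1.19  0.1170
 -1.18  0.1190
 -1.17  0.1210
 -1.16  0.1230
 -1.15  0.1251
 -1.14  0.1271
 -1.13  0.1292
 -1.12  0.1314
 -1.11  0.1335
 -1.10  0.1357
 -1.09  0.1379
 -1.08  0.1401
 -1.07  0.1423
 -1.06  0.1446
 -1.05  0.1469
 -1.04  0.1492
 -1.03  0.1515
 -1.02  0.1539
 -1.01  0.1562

£1.38

σ√T = 0.44·√0.5 = 0.3111
d₁ = [ln(100/70) + (0.043 + 0.44²/2)·0.5] / 0.3111 = [0.3567 + 0.0699] / 0.3111 = 1.3711 ≈ 1.37
d₂ = d₁ − σ√T = 1.3711 − 0.3111 = 1.0599 ≈ 1.06
exp(−rT) = exp(−0.043·0.5) = 0.9787
P = 70·0.9787·N(-1.06) − 100·N(-1.37) = 70·0.9787·0.1446 − 100·0.0853 = 9.9064 − 8.5300 = 1.3764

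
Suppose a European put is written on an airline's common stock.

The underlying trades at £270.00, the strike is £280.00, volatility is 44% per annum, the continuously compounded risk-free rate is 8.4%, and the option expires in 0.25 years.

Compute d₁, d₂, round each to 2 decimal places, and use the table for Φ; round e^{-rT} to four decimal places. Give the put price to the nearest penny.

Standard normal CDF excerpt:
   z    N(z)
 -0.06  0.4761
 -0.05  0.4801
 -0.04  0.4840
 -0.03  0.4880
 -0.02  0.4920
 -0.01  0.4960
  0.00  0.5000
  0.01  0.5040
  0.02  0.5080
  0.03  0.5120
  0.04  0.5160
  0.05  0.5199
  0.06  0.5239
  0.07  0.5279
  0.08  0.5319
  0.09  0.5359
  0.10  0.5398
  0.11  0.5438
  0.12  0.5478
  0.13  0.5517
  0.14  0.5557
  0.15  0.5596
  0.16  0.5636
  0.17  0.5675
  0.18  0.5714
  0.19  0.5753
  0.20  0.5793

£25.98

T = 0.25;  σ√T = 0.2200
ln(S/K) + (r + σ²/2)T = ln(270/280) + (0.084 + 0.44²/2)·0.25 = -0.0364 + 0.0452 = 0.0088
d₁ = 0.0088 / 0.2200 = 0.0401 ⇒ 0.04
d₂ = d₁ − σ√T = 0.0401 − 0.2200 = -0.1799 ⇒ -0.18
exp(−rT) = exp(−0.084·0.25) = 0.9792
N(−d₂) = N(0.18) = 0.5714;  N(−d₁) = N(-0.04) = 0.4840
P = 280·0.9792·0.5714 − 270·0.4840 = 156.6642 − 130.6800 = 25.9842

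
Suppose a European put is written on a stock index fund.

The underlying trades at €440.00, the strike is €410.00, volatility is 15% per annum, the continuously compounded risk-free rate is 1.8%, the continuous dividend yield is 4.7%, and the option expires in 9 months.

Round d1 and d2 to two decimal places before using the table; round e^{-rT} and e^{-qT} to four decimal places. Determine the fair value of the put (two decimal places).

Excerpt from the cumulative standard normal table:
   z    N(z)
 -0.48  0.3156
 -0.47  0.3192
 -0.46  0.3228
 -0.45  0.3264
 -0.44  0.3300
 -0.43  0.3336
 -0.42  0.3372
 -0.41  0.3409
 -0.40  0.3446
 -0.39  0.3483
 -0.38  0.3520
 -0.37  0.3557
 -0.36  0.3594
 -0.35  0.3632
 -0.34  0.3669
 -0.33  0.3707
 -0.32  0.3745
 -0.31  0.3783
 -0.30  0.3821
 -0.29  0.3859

€12.85

T = 0.75;  σ√T = 0.1299
d₁ = [ln(440/410) + (0.018 − 0.047 + 0.15²/2)·0.75] / 0.1299 = [0.0706 − 0.0133] / 0.1299 = 0.4411 ⇒ 0.44
d₂ = d₁ − σ√T = 0.4411 − 0.1299 = 0.3112 ⇒ 0.31
exp(−qT) = exp(−0.047·0.75) = 0.9654;  exp(−rT) = exp(−0.018·0.75) = 0.9866
P = 410·0.9866·N(-0.31) − 440·0.9654·N(-0.44) = 410·0.9866·0.3783 − 440·0.9654·0.3300 = 153.0246 − 140.1761 = 12.8485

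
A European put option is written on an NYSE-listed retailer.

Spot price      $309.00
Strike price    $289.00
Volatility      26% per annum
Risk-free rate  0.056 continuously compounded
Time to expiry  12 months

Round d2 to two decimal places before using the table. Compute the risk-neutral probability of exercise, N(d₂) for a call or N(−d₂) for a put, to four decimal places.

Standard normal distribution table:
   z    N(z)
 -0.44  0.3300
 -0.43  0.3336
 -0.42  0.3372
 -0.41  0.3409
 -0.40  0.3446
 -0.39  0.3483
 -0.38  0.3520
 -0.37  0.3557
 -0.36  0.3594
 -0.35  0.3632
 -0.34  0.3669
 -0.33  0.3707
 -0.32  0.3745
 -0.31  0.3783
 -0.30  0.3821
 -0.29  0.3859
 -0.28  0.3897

σ√T = 0.26 × 1.0000 = 0.2600
d₁ = [ln(309/289) + (0.056 + ½·0.26²)·1] / (σ√T) = (0.0669 + 0.0898) / 0.2600 = 0.6027 ⇒ 0.60
d₂ = 0.6027 − 0.2600 = 0.3427 ⇒ 0.34
Risk-neutral Pr[S_T < K] = N(−d₂) = N(-0.34) = 0.3669

0.3669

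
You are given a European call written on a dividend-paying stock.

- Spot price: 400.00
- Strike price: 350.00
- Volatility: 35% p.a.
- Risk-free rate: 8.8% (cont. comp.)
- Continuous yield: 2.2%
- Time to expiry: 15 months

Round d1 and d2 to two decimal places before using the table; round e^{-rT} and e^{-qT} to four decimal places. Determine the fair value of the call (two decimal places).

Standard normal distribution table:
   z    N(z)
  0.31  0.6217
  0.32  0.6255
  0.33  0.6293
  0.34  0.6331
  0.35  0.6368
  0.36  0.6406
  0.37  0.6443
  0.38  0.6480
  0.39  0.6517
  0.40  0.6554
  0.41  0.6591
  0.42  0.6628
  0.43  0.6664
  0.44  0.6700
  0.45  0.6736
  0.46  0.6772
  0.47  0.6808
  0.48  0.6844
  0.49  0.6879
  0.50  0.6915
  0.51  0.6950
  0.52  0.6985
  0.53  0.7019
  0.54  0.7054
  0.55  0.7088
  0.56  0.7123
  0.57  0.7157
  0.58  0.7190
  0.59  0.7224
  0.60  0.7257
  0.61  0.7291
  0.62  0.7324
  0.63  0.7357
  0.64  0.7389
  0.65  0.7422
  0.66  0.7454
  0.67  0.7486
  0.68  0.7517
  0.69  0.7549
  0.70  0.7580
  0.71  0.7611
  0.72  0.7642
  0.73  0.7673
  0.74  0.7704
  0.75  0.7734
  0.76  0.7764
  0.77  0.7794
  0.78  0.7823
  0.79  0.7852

σ√T = 0.35 × 1.1180 = 0.3913
d₁ = [ln(400/350) + (0.088 − 0.022 + 0.35²/2)·1.25] / 0.3913 = [0.1335 + 0.1591] / 0.3913 = 0.7477 which rounds to 0.75
d₂ = d₁ − σ√T = 0.7477 − 0.3913 = 0.3564 which rounds to 0.36
e^(−qT) = e^(−0.022·1.25) = 0.9729;  e^(−rT) = e^(−0.088·1.25) = 0.8958
N(d₁) = N(0.75) = 0.7734;  N(d₂) = N(0.36) = 0.6406
C = 400·0.9729·0.7734 − 350·0.8958·0.6406 = 300.9763 − 200.8473 = 100.1290

100.13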